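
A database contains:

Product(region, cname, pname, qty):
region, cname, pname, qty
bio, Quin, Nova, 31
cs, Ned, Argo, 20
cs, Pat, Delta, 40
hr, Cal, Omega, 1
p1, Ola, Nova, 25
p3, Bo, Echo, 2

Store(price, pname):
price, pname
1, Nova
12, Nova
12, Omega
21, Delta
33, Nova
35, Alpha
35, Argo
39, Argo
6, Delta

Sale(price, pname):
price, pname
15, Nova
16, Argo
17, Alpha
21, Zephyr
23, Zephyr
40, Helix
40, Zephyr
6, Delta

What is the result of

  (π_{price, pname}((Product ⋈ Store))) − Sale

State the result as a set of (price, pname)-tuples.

Product ⋈ Store (natural join on pname): {(bio, Quin, Nova, 31, 1), (bio, Quin, Nova, 31, 12), (bio, Quin, Nova, 31, 33), (cs, Ned, Argo, 20, 35), (cs, Ned, Argo, 20, 39), (cs, Pat, Delta, 40, 21), (cs, Pat, Delta, 40, 6), (hr, Cal, Omega, 1, 12), (p1, Ola, Nova, 25, 1), (p1, Ola, Nova, 25, 12), (p1, Ola, Nova, 25, 33)}
π_{price, pname} gives {(1, Nova), (12, Nova), (12, Omega), (21, Delta), (33, Nova), (35, Argo), (39, Argo), (6, Delta)} (3 duplicate(s) eliminated).
Set difference of the two operands is {(1, Nova), (12, Nova), (12, Omega), (21, Delta), (33, Nova), (35, Argo), (39, Argo)}.

{(1, Nova), (12, Nova), (12, Omega), (21, Delta), (33, Nova), (35, Argo), (39, Argo)}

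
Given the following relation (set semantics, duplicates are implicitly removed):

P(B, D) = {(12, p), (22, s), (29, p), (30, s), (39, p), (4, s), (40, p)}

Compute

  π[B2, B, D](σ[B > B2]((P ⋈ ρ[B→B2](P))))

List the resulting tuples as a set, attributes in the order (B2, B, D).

ρ[B→B2]: schema becomes (B2, D); tuples unchanged.
Joining P and ρ[B→B2](P) on D yields {(12, p, 12), (12, p, 29), (12, p, 39), (12, p, 40), (22, s, 22), (22, s, 30), (22, s, 4), (29, p, 12), (29, p, 29), (29, p, 39), (29, p, 40), (30, s, 22), (30, s, 30), (30, s, 4), (39, p, 12), (39, p, 29), (39, p, 39), (39, p, 40), (4, s, 22), (4, s, 30), (4, s, 4), (40, p, 12), (40, p, 29), (40, p, 39), (40, p, 40)}.
σ[B > B2]: keep tuples satisfying B > B2 → {(22, s, 4), (29, p, 12), (30, s, 22), (30, s, 4), (39, p, 12), (39, p, 29), (40, p, 12), (40, p, 29), (40, p, 39)}
π_{B2, B, D} gives {(12, 29, p), (12, 39, p), (12, 40, p), (22, 30, s), (29, 39, p), (29, 40, p), (39, 40, p), (4, 22, s), (4, 30, s)}.

{(12, 29, p), (12, 39, p), (12, 40, p), (22, 30, s), (29, 39, p), (29, 40, p), (39, 40, p), (4, 22, s), (4, 30, s)}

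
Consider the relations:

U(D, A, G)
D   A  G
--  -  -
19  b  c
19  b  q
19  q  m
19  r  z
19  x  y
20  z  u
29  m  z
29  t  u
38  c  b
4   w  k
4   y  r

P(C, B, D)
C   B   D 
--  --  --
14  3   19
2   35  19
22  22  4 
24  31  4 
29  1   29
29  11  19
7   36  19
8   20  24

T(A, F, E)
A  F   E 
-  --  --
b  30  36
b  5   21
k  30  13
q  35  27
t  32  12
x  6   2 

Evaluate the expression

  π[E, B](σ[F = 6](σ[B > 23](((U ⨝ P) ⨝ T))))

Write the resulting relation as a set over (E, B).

Natural join on D: {(19, b, c, 14, 3), (19, b, c, 2, 35), (19, b, c, 29, 11), (19, b, c, 7, 36), (19, b, q, 14, 3), (19, b, q, 2, 35), (19, b, q, 29, 11), (19, b, q, 7, 36), (19, q, m, 14, 3), (19, q, m, 2, 35), (19, q, m, 29, 11), (19, q, m, 7, 36), (19, r, z, 14, 3), (19, r, z, 2, 35), (19, r, z, 29, 11), (19, r, z, 7, 36), (19, x, y, 14, 3), (19, x, y, 2, 35), (19, x, y, 29, 11), (19, x, y, 7, 36), (29, m, z, 29, 1), (29, t, u, 29, 1), (4, w, k, 22, 22), (4, w, k, 24, 31), (4, y, r, 22, 22), (4, y, r, 24, 31)}
Natural join on A: {(19, b, c, 14, 3, 30, 36), (19, b, c, 14, 3, 5, 21), (19, b, c, 2, 35, 30, 36), (19, b, c, 2, 35, 5, 21), (19, b, c, 29, 11, 30, 36), (19, b, c, 29, 11, 5, 21), (19, b, c, 7, 36, 30, 36), (19, b, c, 7, 36, 5, 21), (19, b, q, 14, 3, 30, 36), (19, b, q, 14, 3, 5, 21), (19, b, q, 2, 35, 30, 36), (19, b, q, 2, 35, 5, 21), (19, b, q, 29, 11, 30, 36), (19, b, q, 29, 11, 5, 21), (19, b, q, 7, 36, 30, 36), (19, b, q, 7, 36, 5, 21), (19, q, m, 14, 3, 35, 27), (19, q, m, 2, 35, 35, 27), (19, q, m, 29, 11, 35, 27), (19, q, m, 7, 36, 35, 27), (19, x, y, 14, 3, 6, 2), (19, x, y, 2, 35, 6, 2), (19, x, y, 29, 11, 6, 2), (19, x, y, 7, 36, 6, 2), (29, t, u, 29, 1, 32, 12)}
σ[B > 23]: keep tuples satisfying B > 23 → {(19, b, c, 2, 35, 30, 36), (19, b, c, 2, 35, 5, 21), (19, b, c, 7, 36, 30, 36), (19, b, c, 7, 36, 5, 21), (19, b, q, 2, 35, 30, 36), (19, b, q, 2, 35, 5, 21), (19, b, q, 7, 36, 30, 36), (19, b, q, 7, 36, 5, 21), (19, q, m, 2, 35, 35, 27), (19, q, m, 7, 36, 35, 27), (19, x, y, 2, 35, 6, 2), (19, x, y, 7, 36, 6, 2)}
σ[F = 6]: keep tuples satisfying F = 6 → {(19, x, y, 2, 35, 6, 2), (19, x, y, 7, 36, 6, 2)}
Keep only column(s) E, B: {(2, 35), (2, 36)}

{(2, 35), (2, 36)}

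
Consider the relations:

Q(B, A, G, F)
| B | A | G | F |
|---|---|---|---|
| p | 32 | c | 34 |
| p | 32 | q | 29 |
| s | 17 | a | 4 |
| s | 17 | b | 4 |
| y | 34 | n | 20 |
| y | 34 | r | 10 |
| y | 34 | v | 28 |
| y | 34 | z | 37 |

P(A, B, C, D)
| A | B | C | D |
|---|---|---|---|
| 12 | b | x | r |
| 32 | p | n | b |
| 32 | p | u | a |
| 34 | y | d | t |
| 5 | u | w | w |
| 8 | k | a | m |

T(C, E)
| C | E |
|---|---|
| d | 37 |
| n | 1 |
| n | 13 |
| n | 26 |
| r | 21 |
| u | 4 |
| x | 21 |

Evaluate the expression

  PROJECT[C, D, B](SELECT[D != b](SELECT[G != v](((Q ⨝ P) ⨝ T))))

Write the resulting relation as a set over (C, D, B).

Joining Q and P on B, A yields {(p, 32, c, 34, n, b), (p, 32, c, 34, u, a), (p, 32, q, 29, n, b), (p, 32, q, 29, u, a), (y, 34, n, 20, d, t), (y, 34, r, 10, d, t), (y, 34, v, 28, d, t), (y, 34, z, 37, d, t)}.
Joining (Q ⨝ P) and T on C yields {(p, 32, c, 34, n, b, 1), (p, 32, c, 34, n, b, 13), (p, 32, c, 34, n, b, 26), (p, 32, c, 34, u, a, 4), (p, 32, q, 29, n, b, 1), (p, 32, q, 29, n, b, 13), (p, 32, q, 29, n, b, 26), (p, 32, q, 29, u, a, 4), (y, 34, n, 20, d, t, 37), (y, 34, r, 10, d, t, 37), (y, 34, v, 28, d, t, 37), (y, 34, z, 37, d, t, 37)}.
Apply σ_{G != v}; surviving tuples: {(p, 32, c, 34, n, b, 1), (p, 32, c, 34, n, b, 13), (p, 32, c, 34, n, b, 26), (p, 32, c, 34, u, a, 4), (p, 32, q, 29, n, b, 1), (p, 32, q, 29, n, b, 13), (p, 32, q, 29, n, b, 26), (p, 32, q, 29, u, a, 4), (y, 34, n, 20, d, t, 37), (y, 34, r, 10, d, t, 37), (y, 34, z, 37, d, t, 37)}
Apply σ_{D != b}; surviving tuples: {(p, 32, c, 34, u, a, 4), (p, 32, q, 29, u, a, 4), (y, 34, n, 20, d, t, 37), (y, 34, r, 10, d, t, 37), (y, 34, z, 37, d, t, 37)}
Keep only column(s) C, D, B (3 duplicate(s) eliminated): {(d, t, y), (u, a, p)}

{(d, t, y), (u, a, p)}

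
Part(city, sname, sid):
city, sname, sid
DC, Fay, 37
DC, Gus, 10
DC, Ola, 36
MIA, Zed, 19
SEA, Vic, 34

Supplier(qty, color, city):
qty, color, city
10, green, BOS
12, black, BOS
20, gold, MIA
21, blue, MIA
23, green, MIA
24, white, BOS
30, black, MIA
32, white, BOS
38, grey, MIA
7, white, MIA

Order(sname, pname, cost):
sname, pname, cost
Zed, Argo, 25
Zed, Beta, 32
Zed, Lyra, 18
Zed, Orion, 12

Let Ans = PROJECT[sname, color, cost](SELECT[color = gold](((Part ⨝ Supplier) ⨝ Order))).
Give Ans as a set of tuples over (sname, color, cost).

Part ⋈ Supplier (natural join on city): {(MIA, Zed, 19, 20, gold), (MIA, Zed, 19, 21, blue), (MIA, Zed, 19, 23, green), (MIA, Zed, 19, 30, black), (MIA, Zed, 19, 38, grey), (MIA, Zed, 19, 7, white)}
(Part ⨝ Supplier) ⋈ Order (natural join on sname): {(MIA, Zed, 19, 20, gold, Argo, 25), (MIA, Zed, 19, 20, gold, Beta, 32), (MIA, Zed, 19, 20, gold, Lyra, 18), (MIA, Zed, 19, 20, gold, Orion, 12), (MIA, Zed, 19, 21, blue, Argo, 25), (MIA, Zed, 19, 21, blue, Beta, 32), (MIA, Zed, 19, 21, blue, Lyra, 18), (MIA, Zed, 19, 21, blue, Orion, 12), (MIA, Zed, 19, 23, green, Argo, 25), (MIA, Zed, 19, 23, green, Beta, 32), (MIA, Zed, 19, 23, green, Lyra, 18), (MIA, Zed, 19, 23, green, Orion, 12), (MIA, Zed, 19, 30, black, Argo, 25), (MIA, Zed, 19, 30, black, Beta, 32), (MIA, Zed, 19, 30, black, Lyra, 18), (MIA, Zed, 19, 30, black, Orion, 12), (MIA, Zed, 19, 38, grey, Argo, 25), (MIA, Zed, 19, 38, grey, Beta, 32), (MIA, Zed, 19, 38, grey, Lyra, 18), (MIA, Zed, 19, 38, grey, Orion, 12), (MIA, Zed, 19, 7, white, Argo, 25), (MIA, Zed, 19, 7, white, Beta, 32), (MIA, Zed, 19, 7, white, Lyra, 18), (MIA, Zed, 19, 7, white, Orion, 12)}
Apply σ_{color = gold}; surviving tuples: {(MIA, Zed, 19, 20, gold, Argo, 25), (MIA, Zed, 19, 20, gold, Beta, 32), (MIA, Zed, 19, 20, gold, Lyra, 18), (MIA, Zed, 19, 20, gold, Orion, 12)}
Projecting to sname, color, cost: {(Zed, gold, 12), (Zed, gold, 18), (Zed, gold, 25), (Zed, gold, 32)}

{(Zed, gold, 12), (Zed, gold, 18), (Zed, gold, 25), (Zed, gold, 32)}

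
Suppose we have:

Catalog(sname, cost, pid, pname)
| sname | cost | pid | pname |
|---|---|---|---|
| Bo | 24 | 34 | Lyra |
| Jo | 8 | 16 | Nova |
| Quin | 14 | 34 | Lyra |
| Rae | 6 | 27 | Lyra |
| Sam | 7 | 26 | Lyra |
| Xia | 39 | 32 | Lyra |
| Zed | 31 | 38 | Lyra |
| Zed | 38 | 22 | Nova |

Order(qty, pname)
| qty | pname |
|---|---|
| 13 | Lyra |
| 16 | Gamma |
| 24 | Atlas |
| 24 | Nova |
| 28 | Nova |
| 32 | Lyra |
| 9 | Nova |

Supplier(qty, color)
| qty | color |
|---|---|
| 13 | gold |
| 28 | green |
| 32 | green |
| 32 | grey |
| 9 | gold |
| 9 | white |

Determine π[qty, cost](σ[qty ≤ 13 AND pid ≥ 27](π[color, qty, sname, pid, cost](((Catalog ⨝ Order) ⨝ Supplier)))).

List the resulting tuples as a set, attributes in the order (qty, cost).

Joining Catalog and Order on pname yields {(Bo, 24, 34, Lyra, 13), (Bo, 24, 34, Lyra, 32), (Jo, 8, 16, Nova, 24), (Jo, 8, 16, Nova, 28), (Jo, 8, 16, Nova, 9), (Quin, 14, 34, Lyra, 13), (Quin, 14, 34, Lyra, 32), (Rae, 6, 27, Lyra, 13), (Rae, 6, 27, Lyra, 32), (Sam, 7, 26, Lyra, 13), (Sam, 7, 26, Lyra, 32), (Xia, 39, 32, Lyra, 13), (Xia, 39, 32, Lyra, 32), (Zed, 31, 38, Lyra, 13), (Zed, 31, 38, Lyra, 32), (Zed, 38, 22, Nova, 24), (Zed, 38, 22, Nova, 28), (Zed, 38, 22, Nova, 9)}.
Joining (Catalog ⨝ Order) and Supplier on qty yields {(Bo, 24, 34, Lyra, 13, gold), (Bo, 24, 34, Lyra, 32, green), (Bo, 24, 34, Lyra, 32, grey), (Jo, 8, 16, Nova, 28, green), (Jo, 8, 16, Nova, 9, gold), (Jo, 8, 16, Nova, 9, white), (Quin, 14, 34, Lyra, 13, gold), (Quin, 14, 34, Lyra, 32, green), (Quin, 14, 34, Lyra, 32, grey), (Rae, 6, 27, Lyra, 13, gold), (Rae, 6, 27, Lyra, 32, green), (Rae, 6, 27, Lyra, 32, grey), (Sam, 7, 26, Lyra, 13, gold), (Sam, 7, 26, Lyra, 32, green), (Sam, 7, 26, Lyra, 32, grey), (Xia, 39, 32, Lyra, 13, gold), (Xia, 39, 32, Lyra, 32, green), (Xia, 39, 32, Lyra, 32, grey), (Zed, 31, 38, Lyra, 13, gold), (Zed, 31, 38, Lyra, 32, green), (Zed, 31, 38, Lyra, 32, grey), (Zed, 38, 22, Nova, 28, green), (Zed, 38, 22, Nova, 9, gold), (Zed, 38, 22, Nova, 9, white)}.
Keep only column(s) color, qty, sname, pid, cost: {(gold, 13, Bo, 34, 24), (gold, 13, Quin, 34, 14), (gold, 13, Rae, 27, 6), (gold, 13, Sam, 26, 7), (gold, 13, Xia, 32, 39), (gold, 13, Zed, 38, 31), (gold, 9, Jo, 16, 8), (gold, 9, Zed, 22, 38), (green, 28, Jo, 16, 8), (green, 28, Zed, 22, 38), (green, 32, Bo, 34, 24), (green, 32, Quin, 34, 14), (green, 32, Rae, 27, 6), (green, 32, Sam, 26, 7), (green, 32, Xia, 32, 39), (green, 32, Zed, 38, 31), (grey, 32, Bo, 34, 24), (grey, 32, Quin, 34, 14), (grey, 32, Rae, 27, 6), (grey, 32, Sam, 26, 7), (grey, 32, Xia, 32, 39), (grey, 32, Zed, 38, 31), (white, 9, Jo, 16, 8), (white, 9, Zed, 22, 38)}
Apply σ_{qty ≤ 13 AND pid ≥ 27}; surviving tuples: {(gold, 13, Bo, 34, 24), (gold, 13, Quin, 34, 14), (gold, 13, Rae, 27, 6), (gold, 13, Xia, 32, 39), (gold, 13, Zed, 38, 31)}
Keep only column(s) qty, cost: {(13, 14), (13, 24), (13, 31), (13, 39), (13, 6)}

{(13, 14), (13, 24), (13, 31), (13, 39), (13, 6)}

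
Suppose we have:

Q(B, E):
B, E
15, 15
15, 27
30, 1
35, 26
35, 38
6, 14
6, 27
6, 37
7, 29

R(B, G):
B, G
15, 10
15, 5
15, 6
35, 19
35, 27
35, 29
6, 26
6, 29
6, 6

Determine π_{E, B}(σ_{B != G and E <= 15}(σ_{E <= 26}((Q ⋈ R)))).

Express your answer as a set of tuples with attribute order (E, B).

Natural join on B: {(15, 15, 10), (15, 15, 5), (15, 15, 6), (15, 27, 10), (15, 27, 5), (15, 27, 6), (35, 26, 19), (35, 26, 27), (35, 26, 29), (35, 38, 19), (35, 38, 27), (35, 38, 29), (6, 14, 26), (6, 14, 29), (6, 14, 6), (6, 27, 26), (6, 27, 29), (6, 27, 6), (6, 37, 26), (6, 37, 29), (6, 37, 6)}
Selection E <= 26: {(15, 15, 10), (15, 15, 5), (15, 15, 6), (35, 26, 19), (35, 26, 27), (35, 26, 29), (6, 14, 26), (6, 14, 29), (6, 14, 6)}
Selection B != G and E <= 15: {(15, 15, 10), (15, 15, 5), (15, 15, 6), (6, 14, 26), (6, 14, 29)}
Keep only column(s) E, B (3 duplicate(s) eliminated): {(14, 6), (15, 15)}

{(14, 6), (15, 15)}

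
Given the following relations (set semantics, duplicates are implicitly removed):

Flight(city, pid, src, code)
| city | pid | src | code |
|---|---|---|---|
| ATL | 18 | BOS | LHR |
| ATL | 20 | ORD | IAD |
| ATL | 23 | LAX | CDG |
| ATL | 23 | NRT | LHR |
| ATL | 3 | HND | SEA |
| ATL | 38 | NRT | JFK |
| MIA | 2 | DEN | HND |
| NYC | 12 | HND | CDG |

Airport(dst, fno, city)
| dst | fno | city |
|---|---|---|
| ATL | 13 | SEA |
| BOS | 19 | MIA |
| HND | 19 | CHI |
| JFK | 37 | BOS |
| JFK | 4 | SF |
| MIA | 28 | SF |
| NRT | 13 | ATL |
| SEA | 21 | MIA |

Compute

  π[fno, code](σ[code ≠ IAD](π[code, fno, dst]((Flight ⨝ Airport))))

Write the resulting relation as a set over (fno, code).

Joining Flight and Airport on city yields {(ATL, 18, BOS, LHR, NRT, 13), (ATL, 20, ORD, IAD, NRT, 13), (ATL, 23, LAX, CDG, NRT, 13), (ATL, 23, NRT, LHR, NRT, 13), (ATL, 3, HND, SEA, NRT, 13), (ATL, 38, NRT, JFK, NRT, 13), (MIA, 2, DEN, HND, BOS, 19), (MIA, 2, DEN, HND, SEA, 21)}.
π_{code, fno, dst} gives {(CDG, 13, NRT), (HND, 19, BOS), (HND, 21, SEA), (IAD, 13, NRT), (JFK, 13, NRT), (LHR, 13, NRT), (SEA, 13, NRT)} (1 duplicate(s) eliminated).
Filtering on code ≠ IAD leaves {(CDG, 13, NRT), (HND, 19, BOS), (HND, 21, SEA), (JFK, 13, NRT), (LHR, 13, NRT), (SEA, 13, NRT)}.
π_{fno, code} gives {(13, CDG), (13, JFK), (13, LHR), (13, SEA), (19, HND), (21, HND)}.

{(13, CDG), (13, JFK), (13, LHR), (13, SEA), (19, HND), (21, HND)}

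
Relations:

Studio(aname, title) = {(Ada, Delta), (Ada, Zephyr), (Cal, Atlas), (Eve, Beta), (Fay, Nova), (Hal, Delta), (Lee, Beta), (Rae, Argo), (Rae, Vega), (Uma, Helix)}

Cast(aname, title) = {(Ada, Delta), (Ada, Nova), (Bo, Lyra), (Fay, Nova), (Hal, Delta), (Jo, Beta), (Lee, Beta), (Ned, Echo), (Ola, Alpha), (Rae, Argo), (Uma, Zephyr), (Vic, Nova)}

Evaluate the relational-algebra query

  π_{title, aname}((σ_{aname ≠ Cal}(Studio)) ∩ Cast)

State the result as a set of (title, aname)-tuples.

{(Argo, Rae), (Beta, Lee), (Delta, Ada), (Delta, Hal), (Nova, Fay)}

Apply σ_{aname ≠ Cal}; surviving tuples: {(Ada, Delta), (Ada, Zephyr), (Eve, Beta), (Fay, Nova), (Hal, Delta), (Lee, Beta), (Rae, Argo), (Rae, Vega), (Uma, Helix)}
Intersection: {(Ada, Delta), (Ada, Zephyr), (Eve, Beta), (Fay, Nova), (Hal, Delta), (Lee, Beta), (Rae, Argo), (Rae, Vega), (Uma, Helix)} with {(Ada, Delta), (Ada, Nova), (Bo, Lyra), (Fay, Nova), (Hal, Delta), (Jo, Beta), (Lee, Beta), (Ned, Echo), (Ola, Alpha), (Rae, Argo), (Uma, Zephyr), (Vic, Nova)} → {(Ada, Delta), (Fay, Nova), (Hal, Delta), (Lee, Beta), (Rae, Argo)}
Keep only column(s) title, aname: {(Argo, Rae), (Beta, Lee), (Delta, Ada), (Delta, Hal), (Nova, Fay)}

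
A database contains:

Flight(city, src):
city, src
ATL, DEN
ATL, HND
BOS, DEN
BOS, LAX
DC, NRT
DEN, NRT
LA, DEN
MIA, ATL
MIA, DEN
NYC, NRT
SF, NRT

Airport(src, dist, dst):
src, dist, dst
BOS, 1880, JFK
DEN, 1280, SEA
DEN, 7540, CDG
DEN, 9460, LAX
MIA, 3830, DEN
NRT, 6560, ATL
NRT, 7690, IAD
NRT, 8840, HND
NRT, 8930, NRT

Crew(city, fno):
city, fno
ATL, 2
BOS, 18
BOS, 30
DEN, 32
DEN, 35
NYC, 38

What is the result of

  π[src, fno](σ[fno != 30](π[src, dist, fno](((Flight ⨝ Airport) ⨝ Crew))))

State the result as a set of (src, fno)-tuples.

{(DEN, 18), (DEN, 2), (NRT, 32), (NRT, 35), (NRT, 38)}

Joining Flight and Airport on src yields {(ATL, DEN, 1280, SEA), (ATL, DEN, 7540, CDG), (ATL, DEN, 9460, LAX), (BOS, DEN, 1280, SEA), (BOS, DEN, 7540, CDG), (BOS, DEN, 9460, LAX), (DC, NRT, 6560, ATL), (DC, NRT, 7690, IAD), (DC, NRT, 8840, HND), (DC, NRT, 8930, NRT), (DEN, NRT, 6560, ATL), (DEN, NRT, 7690, IAD), (DEN, NRT, 8840, HND), (DEN, NRT, 8930, NRT), (LA, DEN, 1280, SEA), (LA, DEN, 7540, CDG), (LA, DEN, 9460, LAX), (MIA, DEN, 1280, SEA), (MIA, DEN, 7540, CDG), (MIA, DEN, 9460, LAX), (NYC, NRT, 6560, ATL), (NYC, NRT, 7690, IAD), (NYC, NRT, 8840, HND), (NYC, NRT, 8930, NRT), (SF, NRT, 6560, ATL), (SF, NRT, 7690, IAD), (SF, NRT, 8840, HND), (SF, NRT, 8930, NRT)}.
Joining (Flight ⨝ Airport) and Crew on city yields {(ATL, DEN, 1280, SEA, 2), (ATL, DEN, 7540, CDG, 2), (ATL, DEN, 9460, LAX, 2), (BOS, DEN, 1280, SEA, 18), (BOS, DEN, 1280, SEA, 30), (BOS, DEN, 7540, CDG, 18), (BOS, DEN, 7540, CDG, 30), (BOS, DEN, 9460, LAX, 18), (BOS, DEN, 9460, LAX, 30), (DEN, NRT, 6560, ATL, 32), (DEN, NRT, 6560, ATL, 35), (DEN, NRT, 7690, IAD, 32), (DEN, NRT, 7690, IAD, 35), (DEN, NRT, 8840, HND, 32), (DEN, NRT, 8840, HND, 35), (DEN, NRT, 8930, NRT, 32), (DEN, NRT, 8930, NRT, 35), (NYC, NRT, 6560, ATL, 38), (NYC, NRT, 7690, IAD, 38), (NYC, NRT, 8840, HND, 38), (NYC, NRT, 8930, NRT, 38)}.
Keep only column(s) src, dist, fno: {(DEN, 1280, 18), (DEN, 1280, 2), (DEN, 1280, 30), (DEN, 7540, 18), (DEN, 7540, 2), (DEN, 7540, 30), (DEN, 9460, 18), (DEN, 9460, 2), (DEN, 9460, 30), (NRT, 6560, 32), (NRT, 6560, 35), (NRT, 6560, 38), (NRT, 7690, 32), (NRT, 7690, 35), (NRT, 7690, 38), (NRT, 8840, 32), (NRT, 8840, 35), (NRT, 8840, 38), (NRT, 8930, 32), (NRT, 8930, 35), (NRT, 8930, 38)}
Filtering on fno != 30 leaves {(DEN, 1280, 18), (DEN, 1280, 2), (DEN, 7540, 18), (DEN, 7540, 2), (DEN, 9460, 18), (DEN, 9460, 2), (NRT, 6560, 32), (NRT, 6560, 35), (NRT, 6560, 38), (NRT, 7690, 32), (NRT, 7690, 35), (NRT, 7690, 38), (NRT, 8840, 32), (NRT, 8840, 35), (NRT, 8840, 38), (NRT, 8930, 32), (NRT, 8930, 35), (NRT, 8930, 38)}.
Keep only column(s) src, fno (13 duplicate(s) eliminated): {(DEN, 18), (DEN, 2), (NRT, 32), (NRT, 35), (NRT, 38)}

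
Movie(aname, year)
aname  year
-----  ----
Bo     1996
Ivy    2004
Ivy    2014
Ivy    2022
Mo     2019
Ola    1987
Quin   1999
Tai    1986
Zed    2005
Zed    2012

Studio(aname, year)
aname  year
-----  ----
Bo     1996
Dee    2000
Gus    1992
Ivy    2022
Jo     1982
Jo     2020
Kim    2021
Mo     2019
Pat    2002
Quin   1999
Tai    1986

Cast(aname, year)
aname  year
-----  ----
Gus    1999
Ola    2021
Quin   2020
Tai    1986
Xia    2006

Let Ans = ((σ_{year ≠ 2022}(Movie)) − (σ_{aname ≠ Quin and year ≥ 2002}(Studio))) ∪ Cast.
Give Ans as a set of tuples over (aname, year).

{(Bo, 1996), (Gus, 1999), (Ivy, 2004), (Ivy, 2014), (Ola, 1987), (Ola, 2021), (Quin, 1999), (Quin, 2020), (Tai, 1986), (Xia, 2006), (Zed, 2005), (Zed, 2012)}

Apply σ_{year ≠ 2022}; surviving tuples: {(Bo, 1996), (Ivy, 2004), (Ivy, 2014), (Mo, 2019), (Ola, 1987), (Quin, 1999), (Tai, 1986), (Zed, 2005), (Zed, 2012)}
Apply σ_{aname ≠ Quin and year ≥ 2002}; surviving tuples: {(Ivy, 2022), (Jo, 2020), (Kim, 2021), (Mo, 2019), (Pat, 2002)}
Set difference of the two operands is {(Bo, 1996), (Ivy, 2004), (Ivy, 2014), (Ola, 1987), (Quin, 1999), (Tai, 1986), (Zed, 2005), (Zed, 2012)}.
Set union of the two operands is {(Bo, 1996), (Gus, 1999), (Ivy, 2004), (Ivy, 2014), (Ola, 1987), (Ola, 2021), (Quin, 1999), (Quin, 2020), (Tai, 1986), (Xia, 2006), (Zed, 2005), (Zed, 2012)}.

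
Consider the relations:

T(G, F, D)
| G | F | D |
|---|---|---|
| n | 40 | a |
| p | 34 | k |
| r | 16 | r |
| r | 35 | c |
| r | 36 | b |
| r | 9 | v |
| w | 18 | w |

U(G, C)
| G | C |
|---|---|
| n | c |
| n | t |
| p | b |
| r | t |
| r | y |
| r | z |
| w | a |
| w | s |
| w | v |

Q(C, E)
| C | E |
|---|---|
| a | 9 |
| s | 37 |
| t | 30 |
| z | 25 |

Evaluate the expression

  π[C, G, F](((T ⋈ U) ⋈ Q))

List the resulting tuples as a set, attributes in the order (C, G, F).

{(a, w, 18), (s, w, 18), (t, n, 40), (t, r, 16), (t, r, 35), (t, r, 36), (t, r, 9), (z, r, 16), (z, r, 35), (z, r, 36), (z, r, 9)}

Joining T and U on G yields {(n, 40, a, c), (n, 40, a, t), (p, 34, k, b), (r, 16, r, t), (r, 16, r, y), (r, 16, r, z), (r, 35, c, t), (r, 35, c, y), (r, 35, c, z), (r, 36, b, t), (r, 36, b, y), (r, 36, b, z), (r, 9, v, t), (r, 9, v, y), (r, 9, v, z), (w, 18, w, a), (w, 18, w, s), (w, 18, w, v)}.
Joining (T ⋈ U) and Q on C yields {(n, 40, a, t, 30), (r, 16, r, t, 30), (r, 16, r, z, 25), (r, 35, c, t, 30), (r, 35, c, z, 25), (r, 36, b, t, 30), (r, 36, b, z, 25), (r, 9, v, t, 30), (r, 9, v, z, 25), (w, 18, w, a, 9), (w, 18, w, s, 37)}.
π_{C, G, F} gives {(a, w, 18), (s, w, 18), (t, n, 40), (t, r, 16), (t, r, 35), (t, r, 36), (t, r, 9), (z, r, 16), (z, r, 35), (z, r, 36), (z, r, 9)}.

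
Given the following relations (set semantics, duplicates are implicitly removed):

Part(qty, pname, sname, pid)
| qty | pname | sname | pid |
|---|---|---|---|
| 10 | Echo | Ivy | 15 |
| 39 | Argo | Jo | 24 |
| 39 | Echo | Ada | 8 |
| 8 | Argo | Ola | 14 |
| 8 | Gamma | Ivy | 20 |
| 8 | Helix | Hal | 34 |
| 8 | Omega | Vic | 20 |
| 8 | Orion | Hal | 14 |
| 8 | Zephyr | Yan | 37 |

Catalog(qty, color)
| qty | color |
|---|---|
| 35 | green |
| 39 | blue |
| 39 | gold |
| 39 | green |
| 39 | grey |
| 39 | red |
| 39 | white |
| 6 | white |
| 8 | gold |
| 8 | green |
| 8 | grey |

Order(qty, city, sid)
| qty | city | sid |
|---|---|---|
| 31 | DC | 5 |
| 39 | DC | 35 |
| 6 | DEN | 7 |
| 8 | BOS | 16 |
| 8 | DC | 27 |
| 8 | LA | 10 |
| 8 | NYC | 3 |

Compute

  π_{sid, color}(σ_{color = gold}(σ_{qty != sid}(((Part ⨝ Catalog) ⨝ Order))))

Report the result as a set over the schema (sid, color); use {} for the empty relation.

{(10, gold), (16, gold), (27, gold), (3, gold), (35, gold)}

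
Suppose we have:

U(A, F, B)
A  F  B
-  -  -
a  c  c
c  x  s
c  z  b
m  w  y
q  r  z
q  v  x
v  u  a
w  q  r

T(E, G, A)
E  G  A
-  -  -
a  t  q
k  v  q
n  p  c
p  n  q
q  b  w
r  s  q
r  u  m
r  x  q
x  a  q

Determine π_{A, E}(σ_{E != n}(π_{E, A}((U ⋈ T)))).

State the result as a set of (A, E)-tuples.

Joining U and T on A yields {(c, x, s, n, p), (c, z, b, n, p), (m, w, y, r, u), (q, r, z, a, t), (q, r, z, k, v), (q, r, z, p, n), (q, r, z, r, s), (q, r, z, r, x), (q, r, z, x, a), (q, v, x, a, t), (q, v, x, k, v), (q, v, x, p, n), (q, v, x, r, s), (q, v, x, r, x), (q, v, x, x, a), (w, q, r, q, b)}.
π[E, A]: project onto (E, A) (8 duplicate(s) eliminated) → {(a, q), (k, q), (n, c), (p, q), (q, w), (r, m), (r, q), (x, q)}
Apply σ_{E != n}; surviving tuples: {(a, q), (k, q), (p, q), (q, w), (r, m), (r, q), (x, q)}
π[A, E]: project onto (A, E) → {(m, r), (q, a), (q, k), (q, p), (q, r), (q, x), (w, q)}

{(m, r), (q, a), (q, k), (q, p), (q, r), (q, x), (w, q)}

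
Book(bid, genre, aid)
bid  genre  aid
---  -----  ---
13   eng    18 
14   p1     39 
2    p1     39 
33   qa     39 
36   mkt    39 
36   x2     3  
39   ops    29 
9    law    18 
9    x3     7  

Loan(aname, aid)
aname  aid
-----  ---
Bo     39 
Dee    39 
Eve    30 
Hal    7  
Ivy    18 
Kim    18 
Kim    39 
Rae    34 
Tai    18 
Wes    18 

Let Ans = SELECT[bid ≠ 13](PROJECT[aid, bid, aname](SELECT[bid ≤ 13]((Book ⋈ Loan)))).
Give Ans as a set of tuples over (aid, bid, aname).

{(18, 9, Ivy), (18, 9, Kim), (18, 9, Tai), (18, 9, Wes), (39, 2, Bo), (39, 2, Dee), (39, 2, Kim), (7, 9, Hal)}

Joining Book and Loan on aid yields {(13, eng, 18, Ivy), (13, eng, 18, Kim), (13, eng, 18, Tai), (13, eng, 18, Wes), (14, p1, 39, Bo), (14, p1, 39, Dee), (14, p1, 39, Kim), (2, p1, 39, Bo), (2, p1, 39, Dee), (2, p1, 39, Kim), (33, qa, 39, Bo), (33, qa, 39, Dee), (33, qa, 39, Kim), (36, mkt, 39, Bo), (36, mkt, 39, Dee), (36, mkt, 39, Kim), (9, law, 18, Ivy), (9, law, 18, Kim), (9, law, 18, Tai), (9, law, 18, Wes), (9, x3, 7, Hal)}.
σ[bid ≤ 13]: keep tuples satisfying bid ≤ 13 → {(13, eng, 18, Ivy), (13, eng, 18, Kim), (13, eng, 18, Tai), (13, eng, 18, Wes), (2, p1, 39, Bo), (2, p1, 39, Dee), (2, p1, 39, Kim), (9, law, 18, Ivy), (9, law, 18, Kim), (9, law, 18, Tai), (9, law, 18, Wes), (9, x3, 7, Hal)}
π[aid, bid, aname]: project onto (aid, bid, aname) → {(18, 13, Ivy), (18, 13, Kim), (18, 13, Tai), (18, 13, Wes), (18, 9, Ivy), (18, 9, Kim), (18, 9, Tai), (18, 9, Wes), (39, 2, Bo), (39, 2, Dee), (39, 2, Kim), (7, 9, Hal)}
σ[bid ≠ 13]: keep tuples satisfying bid ≠ 13 → {(18, 9, Ivy), (18, 9, Kim), (18, 9, Tai), (18, 9, Wes), (39, 2, Bo), (39, 2, Dee), (39, 2, Kim), (7, 9, Hal)}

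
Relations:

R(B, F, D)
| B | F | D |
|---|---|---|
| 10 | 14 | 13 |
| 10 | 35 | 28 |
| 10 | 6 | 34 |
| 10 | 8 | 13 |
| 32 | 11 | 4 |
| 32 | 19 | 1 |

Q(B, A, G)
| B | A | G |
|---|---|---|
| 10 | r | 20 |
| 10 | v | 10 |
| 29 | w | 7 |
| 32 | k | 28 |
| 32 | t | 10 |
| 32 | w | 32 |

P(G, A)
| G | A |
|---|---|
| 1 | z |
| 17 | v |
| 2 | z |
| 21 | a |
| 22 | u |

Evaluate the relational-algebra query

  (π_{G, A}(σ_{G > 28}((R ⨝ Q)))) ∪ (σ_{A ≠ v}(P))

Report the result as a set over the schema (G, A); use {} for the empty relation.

{(1, z), (2, z), (21, a), (22, u), (32, w)}

R ⋈ Q (natural join on B): {(10, 14, 13, r, 20), (10, 14, 13, v, 10), (10, 35, 28, r, 20), (10, 35, 28, v, 10), (10, 6, 34, r, 20), (10, 6, 34, v, 10), (10, 8, 13, r, 20), (10, 8, 13, v, 10), (32, 11, 4, k, 28), (32, 11, 4, t, 10), (32, 11, 4, w, 32), (32, 19, 1, k, 28), (32, 19, 1, t, 10), (32, 19, 1, w, 32)}
σ[G > 28]: keep tuples satisfying G > 28 → {(32, 11, 4, w, 32), (32, 19, 1, w, 32)}
Projecting to G, A (1 duplicate(s) eliminated): {(32, w)}
σ[A ≠ v]: keep tuples satisfying A ≠ v → {(1, z), (2, z), (21, a), (22, u)}
Set union of the two operands is {(1, z), (2, z), (21, a), (22, u), (32, w)}.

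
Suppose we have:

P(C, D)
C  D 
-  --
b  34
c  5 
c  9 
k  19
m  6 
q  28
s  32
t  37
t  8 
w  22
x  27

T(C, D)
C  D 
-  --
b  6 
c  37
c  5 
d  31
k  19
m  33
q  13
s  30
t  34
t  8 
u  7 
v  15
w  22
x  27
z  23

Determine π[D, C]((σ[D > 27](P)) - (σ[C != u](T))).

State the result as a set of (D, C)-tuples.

{(28, q), (32, s), (34, b), (37, t)}

Selection D > 27: {(b, 34), (q, 28), (s, 32), (t, 37)}
Selection C != u: {(b, 6), (c, 37), (c, 5), (d, 31), (k, 19), (m, 33), (q, 13), (s, 30), (t, 34), (t, 8), (v, 15), (w, 22), (x, 27), (z, 23)}
Difference: {(b, 34), (q, 28), (s, 32), (t, 37)} with {(b, 6), (c, 37), (c, 5), (d, 31), (k, 19), (m, 33), (q, 13), (s, 30), (t, 34), (t, 8), (v, 15), (w, 22), (x, 27), (z, 23)} → {(b, 34), (q, 28), (s, 32), (t, 37)}
Projecting to D, C: {(28, q), (32, s), (34, b), (37, t)}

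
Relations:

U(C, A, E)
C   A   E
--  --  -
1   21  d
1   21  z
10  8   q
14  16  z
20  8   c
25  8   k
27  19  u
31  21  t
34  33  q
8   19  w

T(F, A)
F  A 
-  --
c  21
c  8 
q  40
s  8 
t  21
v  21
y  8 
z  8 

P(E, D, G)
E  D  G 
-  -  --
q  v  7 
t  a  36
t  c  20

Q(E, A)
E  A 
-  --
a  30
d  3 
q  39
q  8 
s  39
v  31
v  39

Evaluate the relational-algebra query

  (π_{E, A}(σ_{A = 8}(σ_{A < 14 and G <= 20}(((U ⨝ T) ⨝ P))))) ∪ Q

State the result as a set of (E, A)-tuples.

U ⋈ T (natural join on A): {(1, 21, d, c), (1, 21, d, t), (1, 21, d, v), (1, 21, z, c), (1, 21, z, t), (1, 21, z, v), (10, 8, q, c), (10, 8, q, s), (10, 8, q, y), (10, 8, q, z), (20, 8, c, c), (20, 8, c, s), (20, 8, c, y), (20, 8, c, z), (25, 8, k, c), (25, 8, k, s), (25, 8, k, y), (25, 8, k, z), (31, 21, t, c), (31, 21, t, t), (31, 21, t, v)}
(U ⨝ T) ⋈ P (natural join on E): {(10, 8, q, c, v, 7), (10, 8, q, s, v, 7), (10, 8, q, y, v, 7), (10, 8, q, z, v, 7), (31, 21, t, c, a, 36), (31, 21, t, c, c, 20), (31, 21, t, t, a, 36), (31, 21, t, t, c, 20), (31, 21, t, v, a, 36), (31, 21, t, v, c, 20)}
σ[A < 14 and G <= 20]: keep tuples satisfying A < 14 and G <= 20 → {(10, 8, q, c, v, 7), (10, 8, q, s, v, 7), (10, 8, q, y, v, 7), (10, 8, q, z, v, 7)}
σ[A = 8]: keep tuples satisfying A = 8 → {(10, 8, q, c, v, 7), (10, 8, q, s, v, 7), (10, 8, q, y, v, 7), (10, 8, q, z, v, 7)}
Keep only column(s) E, A (3 duplicate(s) eliminated): {(q, 8)}
Taking the union: {(a, 30), (d, 3), (q, 39), (q, 8), (s, 39), (v, 31), (v, 39)}

{(a, 30), (d, 3), (q, 39), (q, 8), (s, 39), (v, 31), (v, 39)}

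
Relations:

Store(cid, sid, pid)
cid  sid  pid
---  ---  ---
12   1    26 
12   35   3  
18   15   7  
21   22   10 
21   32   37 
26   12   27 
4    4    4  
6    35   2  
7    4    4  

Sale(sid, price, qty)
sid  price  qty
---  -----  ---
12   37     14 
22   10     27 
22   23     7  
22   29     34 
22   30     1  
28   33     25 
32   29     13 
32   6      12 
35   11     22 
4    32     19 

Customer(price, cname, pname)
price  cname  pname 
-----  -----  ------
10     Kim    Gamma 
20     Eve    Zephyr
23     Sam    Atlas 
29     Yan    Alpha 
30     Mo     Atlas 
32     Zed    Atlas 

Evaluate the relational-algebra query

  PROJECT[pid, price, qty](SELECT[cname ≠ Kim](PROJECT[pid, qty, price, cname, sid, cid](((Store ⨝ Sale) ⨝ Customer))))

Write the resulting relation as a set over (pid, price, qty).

Store ⋈ Sale (natural join on sid): {(12, 35, 3, 11, 22), (21, 22, 10, 10, 27), (21, 22, 10, 23, 7), (21, 22, 10, 29, 34), (21, 22, 10, 30, 1), (21, 32, 37, 29, 13), (21, 32, 37, 6, 12), (26, 12, 27, 37, 14), (4, 4, 4, 32, 19), (6, 35, 2, 11, 22), (7, 4, 4, 32, 19)}
(Store ⨝ Sale) ⋈ Customer (natural join on price): {(21, 22, 10, 10, 27, Kim, Gamma), (21, 22, 10, 23, 7, Sam, Atlas), (21, 22, 10, 29, 34, Yan, Alpha), (21, 22, 10, 30, 1, Mo, Atlas), (21, 32, 37, 29, 13, Yan, Alpha), (4, 4, 4, 32, 19, Zed, Atlas), (7, 4, 4, 32, 19, Zed, Atlas)}
π_{pid, qty, price, cname, sid, cid} gives {(10, 1, 30, Mo, 22, 21), (10, 27, 10, Kim, 22, 21), (10, 34, 29, Yan, 22, 21), (10, 7, 23, Sam, 22, 21), (37, 13, 29, Yan, 32, 21), (4, 19, 32, Zed, 4, 4), (4, 19, 32, Zed, 4, 7)}.
Filtering on cname ≠ Kim leaves {(10, 1, 30, Mo, 22, 21), (10, 34, 29, Yan, 22, 21), (10, 7, 23, Sam, 22, 21), (37, 13, 29, Yan, 32, 21), (4, 19, 32, Zed, 4, 4), (4, 19, 32, Zed, 4, 7)}.
π_{pid, price, qty} gives {(10, 23, 7), (10, 29, 34), (10, 30, 1), (37, 29, 13), (4, 32, 19)} (1 duplicate(s) eliminated).

{(10, 23, 7), (10, 29, 34), (10, 30, 1), (37, 29, 13), (4, 32, 19)}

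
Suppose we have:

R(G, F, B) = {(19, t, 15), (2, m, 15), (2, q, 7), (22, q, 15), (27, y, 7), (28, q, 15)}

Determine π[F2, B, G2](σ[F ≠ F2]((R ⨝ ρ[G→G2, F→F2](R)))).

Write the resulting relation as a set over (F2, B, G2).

{(m, 15, 2), (q, 15, 22), (q, 15, 28), (q, 7, 2), (t, 15, 19), (y, 7, 27)}

ρ[G→G2, F→F2]: schema becomes (G2, F2, B); tuples unchanged.
R ⋈ ρ[G→G2, F→F2](R) (natural join on B): {(19, t, 15, 19, t), (19, t, 15, 2, m), (19, t, 15, 22, q), (19, t, 15, 28, q), (2, m, 15, 19, t), (2, m, 15, 2, m), (2, m, 15, 22, q), (2, m, 15, 28, q), (2, q, 7, 2, q), (2, q, 7, 27, y), (22, q, 15, 19, t), (22, q, 15, 2, m), (22, q, 15, 22, q), (22, q, 15, 28, q), (27, y, 7, 2, q), (27, y, 7, 27, y), (28, q, 15, 19, t), (28, q, 15, 2, m), (28, q, 15, 22, q), (28, q, 15, 28, q)}
Selection F ≠ F2: {(19, t, 15, 2, m), (19, t, 15, 22, q), (19, t, 15, 28, q), (2, m, 15, 19, t), (2, m, 15, 22, q), (2, m, 15, 28, q), (2, q, 7, 27, y), (22, q, 15, 19, t), (22, q, 15, 2, m), (27, y, 7, 2, q), (28, q, 15, 19, t), (28, q, 15, 2, m)}
Projecting to F2, B, G2 (6 duplicate(s) eliminated): {(m, 15, 2), (q, 15, 22), (q, 15, 28), (q, 7, 2), (t, 15, 19), (y, 7, 27)}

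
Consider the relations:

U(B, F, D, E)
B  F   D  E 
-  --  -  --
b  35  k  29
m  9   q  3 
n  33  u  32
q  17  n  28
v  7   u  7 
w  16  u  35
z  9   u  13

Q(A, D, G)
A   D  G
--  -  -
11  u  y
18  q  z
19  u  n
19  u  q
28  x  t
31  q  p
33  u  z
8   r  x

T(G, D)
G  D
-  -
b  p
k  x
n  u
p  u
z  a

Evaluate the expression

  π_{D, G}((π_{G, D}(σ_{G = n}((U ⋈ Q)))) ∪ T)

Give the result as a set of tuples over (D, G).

U ⋈ Q (natural join on D): {(m, 9, q, 3, 18, z), (m, 9, q, 3, 31, p), (n, 33, u, 32, 11, y), (n, 33, u, 32, 19, n), (n, 33, u, 32, 19, q), (n, 33, u, 32, 33, z), (v, 7, u, 7, 11, y), (v, 7, u, 7, 19, n), (v, 7, u, 7, 19, q), (v, 7, u, 7, 33, z), (w, 16, u, 35, 11, y), (w, 16, u, 35, 19, n), (w, 16, u, 35, 19, q), (w, 16, u, 35, 33, z), (z, 9, u, 13, 11, y), (z, 9, u, 13, 19, n), (z, 9, u, 13, 19, q), (z, 9, u, 13, 33, z)}
Apply σ_{G = n}; surviving tuples: {(n, 33, u, 32, 19, n), (v, 7, u, 7, 19, n), (w, 16, u, 35, 19, n), (z, 9, u, 13, 19, n)}
π_{G, D} gives {(n, u)} (3 duplicate(s) eliminated).
Set union of the two operands is {(b, p), (k, x), (n, u), (p, u), (z, a)}.
π_{D, G} gives {(a, z), (p, b), (u, n), (u, p), (x, k)}.

{(a, z), (p, b), (u, n), (u, p), (x, k)}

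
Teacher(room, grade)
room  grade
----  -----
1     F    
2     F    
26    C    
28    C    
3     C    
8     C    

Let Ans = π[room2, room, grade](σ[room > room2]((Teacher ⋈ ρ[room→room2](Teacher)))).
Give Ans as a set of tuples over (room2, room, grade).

{(1, 2, F), (26, 28, C), (3, 26, C), (3, 28, C), (3, 8, C), (8, 26, C), (8, 28, C)}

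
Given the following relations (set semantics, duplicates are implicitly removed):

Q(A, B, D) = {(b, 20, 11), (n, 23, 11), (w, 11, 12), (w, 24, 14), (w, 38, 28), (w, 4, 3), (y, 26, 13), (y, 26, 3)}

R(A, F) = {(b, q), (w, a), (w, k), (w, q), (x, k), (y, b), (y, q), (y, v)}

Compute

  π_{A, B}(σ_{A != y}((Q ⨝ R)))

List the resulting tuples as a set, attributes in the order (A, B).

{(b, 20), (w, 11), (w, 24), (w, 38), (w, 4)}

Joining Q and R on A yields {(b, 20, 11, q), (w, 11, 12, a), (w, 11, 12, k), (w, 11, 12, q), (w, 24, 14, a), (w, 24, 14, k), (w, 24, 14, q), (w, 38, 28, a), (w, 38, 28, k), (w, 38, 28, q), (w, 4, 3, a), (w, 4, 3, k), (w, 4, 3, q), (y, 26, 13, b), (y, 26, 13, q), (y, 26, 13, v), (y, 26, 3, b), (y, 26, 3, q), (y, 26, 3, v)}.
Filtering on A != y leaves {(b, 20, 11, q), (w, 11, 12, a), (w, 11, 12, k), (w, 11, 12, q), (w, 24, 14, a), (w, 24, 14, k), (w, 24, 14, q), (w, 38, 28, a), (w, 38, 28, k), (w, 38, 28, q), (w, 4, 3, a), (w, 4, 3, k), (w, 4, 3, q)}.
Projecting to A, B (8 duplicate(s) eliminated): {(b, 20), (w, 11), (w, 24), (w, 38), (w, 4)}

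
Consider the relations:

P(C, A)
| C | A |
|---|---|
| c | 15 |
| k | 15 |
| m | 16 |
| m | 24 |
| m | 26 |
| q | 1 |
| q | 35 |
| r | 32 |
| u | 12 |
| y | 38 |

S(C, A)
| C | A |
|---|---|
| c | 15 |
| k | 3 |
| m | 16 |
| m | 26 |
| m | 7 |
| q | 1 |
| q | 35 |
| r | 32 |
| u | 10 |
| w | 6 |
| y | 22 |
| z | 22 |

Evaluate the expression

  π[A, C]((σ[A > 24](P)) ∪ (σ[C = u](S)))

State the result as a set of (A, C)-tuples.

{(10, u), (26, m), (32, r), (35, q), (38, y)}

σ[A > 24]: keep tuples satisfying A > 24 → {(m, 26), (q, 35), (r, 32), (y, 38)}
σ[C = u]: keep tuples satisfying C = u → {(u, 10)}
Taking the union: {(m, 26), (q, 35), (r, 32), (u, 10), (y, 38)}
Projecting to A, C: {(10, u), (26, m), (32, r), (35, q), (38, y)}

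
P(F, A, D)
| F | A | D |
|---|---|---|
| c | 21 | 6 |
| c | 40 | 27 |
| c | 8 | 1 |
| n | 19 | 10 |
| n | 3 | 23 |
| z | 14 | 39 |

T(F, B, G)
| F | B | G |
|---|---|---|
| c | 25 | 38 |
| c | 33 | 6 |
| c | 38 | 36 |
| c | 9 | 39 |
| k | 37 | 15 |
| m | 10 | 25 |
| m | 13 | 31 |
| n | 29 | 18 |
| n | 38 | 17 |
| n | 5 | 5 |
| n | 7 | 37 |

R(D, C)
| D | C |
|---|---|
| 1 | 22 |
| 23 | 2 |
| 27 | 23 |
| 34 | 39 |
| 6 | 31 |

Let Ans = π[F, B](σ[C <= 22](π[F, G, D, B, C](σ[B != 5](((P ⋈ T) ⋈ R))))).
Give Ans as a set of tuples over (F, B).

Joining P and T on F yields {(c, 21, 6, 25, 38), (c, 21, 6, 33, 6), (c, 21, 6, 38, 36), (c, 21, 6, 9, 39), (c, 40, 27, 25, 38), (c, 40, 27, 33, 6), (c, 40, 27, 38, 36), (c, 40, 27, 9, 39), (c, 8, 1, 25, 38), (c, 8, 1, 33, 6), (c, 8, 1, 38, 36), (c, 8, 1, 9, 39), (n, 19, 10, 29, 18), (n, 19, 10, 38, 17), (n, 19, 10, 5, 5), (n, 19, 10, 7, 37), (n, 3, 23, 29, 18), (n, 3, 23, 38, 17), (n, 3, 23, 5, 5), (n, 3, 23, 7, 37)}.
Joining (P ⋈ T) and R on D yields {(c, 21, 6, 25, 38, 31), (c, 21, 6, 33, 6, 31), (c, 21, 6, 38, 36, 31), (c, 21, 6, 9, 39, 31), (c, 40, 27, 25, 38, 23), (c, 40, 27, 33, 6, 23), (c, 40, 27, 38, 36, 23), (c, 40, 27, 9, 39, 23), (c, 8, 1, 25, 38, 22), (c, 8, 1, 33, 6, 22), (c, 8, 1, 38, 36, 22), (c, 8, 1, 9, 39, 22), (n, 3, 23, 29, 18, 2), (n, 3, 23, 38, 17, 2), (n, 3, 23, 5, 5, 2), (n, 3, 23, 7, 37, 2)}.
Apply σ_{B != 5}; surviving tuples: {(c, 21, 6, 25, 38, 31), (c, 21, 6, 33, 6, 31), (c, 21, 6, 38, 36, 31), (c, 21, 6, 9, 39, 31), (c, 40, 27, 25, 38, 23), (c, 40, 27, 33, 6, 23), (c, 40, 27, 38, 36, 23), (c, 40, 27, 9, 39, 23), (c, 8, 1, 25, 38, 22), (c, 8, 1, 33, 6, 22), (c, 8, 1, 38, 36, 22), (c, 8, 1, 9, 39, 22), (n, 3, 23, 29, 18, 2), (n, 3, 23, 38, 17, 2), (n, 3, 23, 7, 37, 2)}
π[F, G, D, B, C]: project onto (F, G, D, B, C) → {(c, 36, 1, 38, 22), (c, 36, 27, 38, 23), (c, 36, 6, 38, 31), (c, 38, 1, 25, 22), (c, 38, 27, 25, 23), (c, 38, 6, 25, 31), (c, 39, 1, 9, 22), (c, 39, 27, 9, 23), (c, 39, 6, 9, 31), (c, 6, 1, 33, 22), (c, 6, 27, 33, 23), (c, 6, 6, 33, 31), (n, 17, 23, 38, 2), (n, 18, 23, 29, 2), (n, 37, 23, 7, 2)}
Apply σ_{C <= 22}; surviving tuples: {(c, 36, 1, 38, 22), (c, 38, 1, 25, 22), (c, 39, 1, 9, 22), (c, 6, 1, 33, 22), (n, 17, 23, 38, 2), (n, 18, 23, 29, 2), (n, 37, 23, 7, 2)}
π[F, B]: project onto (F, B) → {(c, 25), (c, 33), (c, 38), (c, 9), (n, 29), (n, 38), (n, 7)}

{(c, 25), (c, 33), (c, 38), (c, 9), (n, 29), (n, 38), (n, 7)}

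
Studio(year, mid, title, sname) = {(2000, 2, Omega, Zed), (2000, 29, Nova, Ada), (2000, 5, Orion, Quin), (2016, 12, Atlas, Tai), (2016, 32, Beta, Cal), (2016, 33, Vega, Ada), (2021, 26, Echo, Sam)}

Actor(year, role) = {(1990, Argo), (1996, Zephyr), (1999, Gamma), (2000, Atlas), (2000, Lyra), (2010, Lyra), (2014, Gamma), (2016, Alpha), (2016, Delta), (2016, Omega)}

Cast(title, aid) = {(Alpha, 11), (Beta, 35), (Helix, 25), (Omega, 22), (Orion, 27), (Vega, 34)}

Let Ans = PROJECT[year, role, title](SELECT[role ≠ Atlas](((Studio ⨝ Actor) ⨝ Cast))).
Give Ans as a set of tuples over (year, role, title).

Natural join on year: {(2000, 2, Omega, Zed, Atlas), (2000, 2, Omega, Zed, Lyra), (2000, 29, Nova, Ada, Atlas), (2000, 29, Nova, Ada, Lyra), (2000, 5, Orion, Quin, Atlas), (2000, 5, Orion, Quin, Lyra), (2016, 12, Atlas, Tai, Alpha), (2016, 12, Atlas, Tai, Delta), (2016, 12, Atlas, Tai, Omega), (2016, 32, Beta, Cal, Alpha), (2016, 32, Beta, Cal, Delta), (2016, 32, Beta, Cal, Omega), (2016, 33, Vega, Ada, Alpha), (2016, 33, Vega, Ada, Delta), (2016, 33, Vega, Ada, Omega)}
Natural join on title: {(2000, 2, Omega, Zed, Atlas, 22), (2000, 2, Omega, Zed, Lyra, 22), (2000, 5, Orion, Quin, Atlas, 27), (2000, 5, Orion, Quin, Lyra, 27), (2016, 32, Beta, Cal, Alpha, 35), (2016, 32, Beta, Cal, Delta, 35), (2016, 32, Beta, Cal, Omega, 35), (2016, 33, Vega, Ada, Alpha, 34), (2016, 33, Vega, Ada, Delta, 34), (2016, 33, Vega, Ada, Omega, 34)}
Selection role ≠ Atlas: {(2000, 2, Omega, Zed, Lyra, 22), (2000, 5, Orion, Quin, Lyra, 27), (2016, 32, Beta, Cal, Alpha, 35), (2016, 32, Beta, Cal, Delta, 35), (2016, 32, Beta, Cal, Omega, 35), (2016, 33, Vega, Ada, Alpha, 34), (2016, 33, Vega, Ada, Delta, 34), (2016, 33, Vega, Ada, Omega, 34)}
π[year, role, title]: project onto (year, role, title) → {(2000, Lyra, Omega), (2000, Lyra, Orion), (2016, Alpha, Beta), (2016, Alpha, Vega), (2016, Delta, Beta), (2016, Delta, Vega), (2016, Omega, Beta), (2016, Omega, Vega)}

{(2000, Lyra, Omega), (2000, Lyra, Orion), (2016, Alpha, Beta), (2016, Alpha, Vega), (2016, Delta, Beta), (2016, Delta, Vega), (2016, Omega, Beta), (2016, Omega, Vega)}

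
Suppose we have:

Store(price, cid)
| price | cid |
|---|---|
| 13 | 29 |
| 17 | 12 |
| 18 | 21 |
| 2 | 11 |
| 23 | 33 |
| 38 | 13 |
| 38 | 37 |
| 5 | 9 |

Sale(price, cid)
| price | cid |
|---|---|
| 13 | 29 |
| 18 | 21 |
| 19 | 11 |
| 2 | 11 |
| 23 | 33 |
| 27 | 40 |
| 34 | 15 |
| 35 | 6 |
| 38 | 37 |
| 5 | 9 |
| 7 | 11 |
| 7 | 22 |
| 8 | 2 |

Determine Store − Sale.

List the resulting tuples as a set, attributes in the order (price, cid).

{(17, 12), (38, 13)}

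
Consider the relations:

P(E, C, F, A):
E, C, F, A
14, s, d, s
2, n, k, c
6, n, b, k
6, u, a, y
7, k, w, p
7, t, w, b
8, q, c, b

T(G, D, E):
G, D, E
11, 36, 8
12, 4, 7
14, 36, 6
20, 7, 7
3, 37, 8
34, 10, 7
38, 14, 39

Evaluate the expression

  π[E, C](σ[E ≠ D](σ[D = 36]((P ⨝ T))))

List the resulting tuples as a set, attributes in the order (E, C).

{(6, n), (6, u), (8, q)}

P ⋈ T (natural join on E): {(6, n, b, k, 14, 36), (6, u, a, y, 14, 36), (7, k, w, p, 12, 4), (7, k, w, p, 20, 7), (7, k, w, p, 34, 10), (7, t, w, b, 12, 4), (7, t, w, b, 20, 7), (7, t, w, b, 34, 10), (8, q, c, b, 11, 36), (8, q, c, b, 3, 37)}
Selection D = 36: {(6, n, b, k, 14, 36), (6, u, a, y, 14, 36), (8, q, c, b, 11, 36)}
Selection E ≠ D: {(6, n, b, k, 14, 36), (6, u, a, y, 14, 36), (8, q, c, b, 11, 36)}
Projecting to E, C: {(6, n), (6, u), (8, q)}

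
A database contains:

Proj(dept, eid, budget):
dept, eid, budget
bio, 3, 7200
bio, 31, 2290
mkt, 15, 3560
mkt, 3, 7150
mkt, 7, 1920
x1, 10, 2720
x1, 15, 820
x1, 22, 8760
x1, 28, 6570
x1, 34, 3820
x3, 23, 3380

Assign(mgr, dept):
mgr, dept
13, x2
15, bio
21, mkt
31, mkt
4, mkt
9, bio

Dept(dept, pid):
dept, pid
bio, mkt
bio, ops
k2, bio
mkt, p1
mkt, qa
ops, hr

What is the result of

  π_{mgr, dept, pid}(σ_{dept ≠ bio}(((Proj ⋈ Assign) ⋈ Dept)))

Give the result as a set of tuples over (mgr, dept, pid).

{(21, mkt, p1), (21, mkt, qa), (31, mkt, p1), (31, mkt, qa), (4, mkt, p1), (4, mkt, qa)}

Joining Proj and Assign on dept yields {(bio, 3, 7200, 15), (bio, 3, 7200, 9), (bio, 31, 2290, 15), (bio, 31, 2290, 9), (mkt, 15, 3560, 21), (mkt, 15, 3560, 31), (mkt, 15, 3560, 4), (mkt, 3, 7150, 21), (mkt, 3, 7150, 31), (mkt, 3, 7150, 4), (mkt, 7, 1920, 21), (mkt, 7, 1920, 31), (mkt, 7, 1920, 4)}.
Joining (Proj ⋈ Assign) and Dept on dept yields {(bio, 3, 7200, 15, mkt), (bio, 3, 7200, 15, ops), (bio, 3, 7200, 9, mkt), (bio, 3, 7200, 9, ops), (bio, 31, 2290, 15, mkt), (bio, 31, 2290, 15, ops), (bio, 31, 2290, 9, mkt), (bio, 31, 2290, 9, ops), (mkt, 15, 3560, 21, p1), (mkt, 15, 3560, 21, qa), (mkt, 15, 3560, 31, p1), (mkt, 15, 3560, 31, qa), (mkt, 15, 3560, 4, p1), (mkt, 15, 3560, 4, qa), (mkt, 3, 7150, 21, p1), (mkt, 3, 7150, 21, qa), (mkt, 3, 7150, 31, p1), (mkt, 3, 7150, 31, qa), (mkt, 3, 7150, 4, p1), (mkt, 3, 7150, 4, qa), (mkt, 7, 1920, 21, p1), (mkt, 7, 1920, 21, qa), (mkt, 7, 1920, 31, p1), (mkt, 7, 1920, 31, qa), (mkt, 7, 1920, 4, p1), (mkt, 7, 1920, 4, qa)}.
Filtering on dept ≠ bio leaves {(mkt, 15, 3560, 21, p1), (mkt, 15, 3560, 21, qa), (mkt, 15, 3560, 31, p1), (mkt, 15, 3560, 31, qa), (mkt, 15, 3560, 4, p1), (mkt, 15, 3560, 4, qa), (mkt, 3, 7150, 21, p1), (mkt, 3, 7150, 21, qa), (mkt, 3, 7150, 31, p1), (mkt, 3, 7150, 31, qa), (mkt, 3, 7150, 4, p1), (mkt, 3, 7150, 4, qa), (mkt, 7, 1920, 21, p1), (mkt, 7, 1920, 21, qa), (mkt, 7, 1920, 31, p1), (mkt, 7, 1920, 31, qa), (mkt, 7, 1920, 4, p1), (mkt, 7, 1920, 4, qa)}.
Keep only column(s) mgr, dept, pid (12 duplicate(s) eliminated): {(21, mkt, p1), (21, mkt, qa), (31, mkt, p1), (31, mkt, qa), (4, mkt, p1), (4, mkt, qa)}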